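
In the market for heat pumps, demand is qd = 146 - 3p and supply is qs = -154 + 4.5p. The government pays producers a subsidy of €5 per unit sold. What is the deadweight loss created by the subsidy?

Deadweight loss = €22.5

Pre-subsidy: 146 - 3p = -154 + 4.5p gives p* = 40, q* = 26.
With the subsidy, sellers receive ps = pb + 5 for each unit, where pb is the price buyers pay.
Supply in terms of pb becomes qs = -154 + 4.5(pb + 5) = -131.5 + 4.5pb. Setting this equal to demand: 146 - 3pb = -131.5 + 4.5pb, so pb = 37.
Sellers receive ps = 37 + 5 = 42; q' = 146 − 3·37 = 35.
The subsidy expands output by 35 − 26 = 9 past the efficient level; on those units the gap between marginal cost and willingness to pay runs from 0 up to 5.
DWL = ½ × 5 × 9 = 22.5.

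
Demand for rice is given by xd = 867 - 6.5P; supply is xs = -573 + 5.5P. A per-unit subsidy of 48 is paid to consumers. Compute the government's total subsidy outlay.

Pre-subsidy: 867 - 6.5P = -573 + 5.5P gives P* = 120, x* = 87.
With the rebate, buyers effectively pay Pb = Ps − 48, where Ps is the price sellers receive.
Demand in terms of Ps becomes xd = 867 − 6.5(Ps − 48) = 1179 - 6.5Ps. Setting this equal to supply: 1179 - 6.5Ps = -573 + 5.5Ps, so Ps = 146.
Buyers pay Pb = 146 − 48 = 98; x' = -573 + 5.5·146 = 230.
Government outlay = subsidy × quantity = 48 × 230 = 11040.

Government cost = 11040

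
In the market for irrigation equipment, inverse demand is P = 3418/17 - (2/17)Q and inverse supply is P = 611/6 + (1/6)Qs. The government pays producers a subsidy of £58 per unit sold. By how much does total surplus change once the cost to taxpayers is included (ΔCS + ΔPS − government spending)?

Net change in total surplus = -£5916

Pre-subsidy: 3418/17 - (2/17)Q = 611/6 + (1/6)Q gives Q* = 349 and P* = 160.
With the subsidy, sellers receive Ps = Pb + 58 for each unit, where Pb is the price buyers pay.
On the curves, Pb = 3418/17 - (2/17)Q and Ps = 611/6 + (1/6)Q; the wedge Ps − Pb = 58 gives 611/6 + (1/6)Q − (3418/17 - (2/17)Q) = 58, so Q' = 553.
Then Pb = 3418/17 − (2/17)·553 = 136 and Ps = 611/6 + (1/6)·553 = 194.
ΔCS = ½(349 + 553)(160 − 136) = 10824; ΔPS = ½(349 + 553)(194 − 160) = 15334.
Government spending = 58 × 553 = 32074.
Net change = 10824 + 15334 − 32074 = -5916. The loss equals the DWL triangle ½·58·204.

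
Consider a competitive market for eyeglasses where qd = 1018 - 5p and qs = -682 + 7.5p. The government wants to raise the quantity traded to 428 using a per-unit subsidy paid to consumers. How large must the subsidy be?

Required subsidy s = 30 per unit

At q = 428, invert demand for the buyer price: pb = (1018 − 428)/5 = 118; invert supply for the seller price: ps = (428 − (-682))/7.5 = 148.
The subsidy must fill the gap: s = ps − pb = 148 − 118 = 30.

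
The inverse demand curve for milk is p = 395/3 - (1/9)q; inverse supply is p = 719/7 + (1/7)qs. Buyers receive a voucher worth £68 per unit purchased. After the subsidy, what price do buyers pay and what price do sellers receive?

Buyers pay £89.25; sellers receive £157.25

Pre-subsidy: 395/3 - (1/9)q = 719/7 + (1/7)q gives q* = 114 and p* = 119.
With the rebate, buyers effectively pay pb = ps − 68, where ps is the price sellers receive.
On the curves, pb = 395/3 - (1/9)q and ps = 719/7 + (1/7)q; the wedge ps − pb = 68 gives 719/7 + (1/7)q − (395/3 - (1/9)q) = 68, so q' = 381.75.
Then pb = 395/3 − (1/9)·381.75 = 89.25 and ps = 719/7 + (1/7)·381.75 = 157.25.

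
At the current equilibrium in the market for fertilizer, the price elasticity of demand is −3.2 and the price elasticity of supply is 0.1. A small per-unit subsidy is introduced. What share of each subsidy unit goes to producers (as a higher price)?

For a small subsidy around the equilibrium, the benefit split depends on the relative slopes, which at a point are proportional to the elasticities.
Buyer share = εs/(εs + |εd|) = 0.1/(0.1 + 3.2) = 1/33; seller share = |εd|/(εs + |εd|) = 32/33.
So producers capture 32/33 of the subsidy.

Producer share = 32/33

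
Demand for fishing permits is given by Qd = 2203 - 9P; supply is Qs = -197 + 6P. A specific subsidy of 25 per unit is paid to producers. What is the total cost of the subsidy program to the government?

Government cost = 21325

Pre-subsidy: 2203 - 9P = -197 + 6P gives P* = 160, Q* = 763.
With the subsidy, sellers receive Ps = Pb + 25 for each unit, where Pb is the price buyers pay.
Supply in terms of Pb becomes Qs = -197 + 6(Pb + 25) = -47 + 6Pb. Setting this equal to demand: 2203 - 9Pb = -47 + 6Pb, so Pb = 150.
Sellers receive Ps = 150 + 25 = 175; Q' = 2203 − 9·150 = 853.
Government outlay = subsidy × quantity = 25 × 853 = 21325.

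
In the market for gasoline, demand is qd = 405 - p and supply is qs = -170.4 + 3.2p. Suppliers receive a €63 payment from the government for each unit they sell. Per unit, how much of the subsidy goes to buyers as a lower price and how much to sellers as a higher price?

Pre-subsidy: 405 - p = -170.4 + 3.2p gives p* = 137, q* = 268.
With the subsidy, sellers receive ps = pb + 63 for each unit, where pb is the price buyers pay.
Supply in terms of pb becomes qs = -170.4 + 3.2(pb + 63) = 31.2 + 3.2pb. Setting this equal to demand: 405 - pb = 31.2 + 3.2pb, so pb = 89.
Sellers receive ps = 89 + 63 = 152; q' = 405 − 1·89 = 316.
Buyers' price falls by p* − pb = 137 − 89 = 48; sellers' price rises by ps − p* = 152 − 137 = 15.

Buyers gain €48 per unit; sellers gain €15 per unit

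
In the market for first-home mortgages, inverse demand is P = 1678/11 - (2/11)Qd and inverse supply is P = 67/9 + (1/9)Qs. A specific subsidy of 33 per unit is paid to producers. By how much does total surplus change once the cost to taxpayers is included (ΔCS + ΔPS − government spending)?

Net change in total surplus = -107811/58

Pre-subsidy: 1678/11 - (2/11)Q = 67/9 + (1/9)Q gives Q* = 14365/29 and P* = 1812/29.
With the subsidy, sellers receive Ps = Pb + 33 for each unit, where Pb is the price buyers pay.
On the curves, Pb = 1678/11 - (2/11)Q and Ps = 67/9 + (1/9)Q; the wedge Ps − Pb = 33 gives 67/9 + (1/9)Q − (1678/11 - (2/11)Q) = 33, so Q' = 608.
Then Pb = 1678/11 − (2/11)·608 = 42 and Ps = 67/9 + (1/9)·608 = 75.
ΔCS = ½(14365/29 + 608)(1812/29 − 42) = 9503109/841; ΔPS = ½(14365/29 + 608)(75 − 1812/29) = 11614911/1682.
Government spending = 33 × 608 = 20064.
Net change = 9503109/841 + 11614911/1682 − 20064 = -107811/58. The loss equals the DWL triangle ½·33·3267/29.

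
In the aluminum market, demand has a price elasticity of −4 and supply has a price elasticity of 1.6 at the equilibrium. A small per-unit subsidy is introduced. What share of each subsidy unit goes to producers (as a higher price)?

For a small subsidy around the equilibrium, the benefit split depends on the relative slopes, which at a point are proportional to the elasticities.
Buyer share = εs/(εs + |εd|) = 1.6/(1.6 + 4) = 2/7; seller share = |εd|/(εs + |εd|) = 5/7.
So producers capture 5/7 of the subsidy.

Producer share = 5/7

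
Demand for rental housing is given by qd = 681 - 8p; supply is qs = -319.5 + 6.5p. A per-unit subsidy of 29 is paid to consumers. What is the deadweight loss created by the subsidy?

Pre-subsidy: 681 - 8p = -319.5 + 6.5p gives p* = 69, q* = 129.
With the rebate, buyers effectively pay pb = ps − 29, where ps is the price sellers receive.
Demand in terms of ps becomes qd = 681 − 8(ps − 29) = 913 - 8ps. Setting this equal to supply: 913 - 8ps = -319.5 + 6.5ps, so ps = 85.
Buyers pay pb = 85 − 29 = 56; q' = -319.5 + 6.5·85 = 233.
The subsidy expands output by 233 − 129 = 104 past the efficient level; on those units the gap between marginal cost and willingness to pay runs from 0 up to 29.
DWL = ½ × 29 × 104 = 1508.

Deadweight loss = 1508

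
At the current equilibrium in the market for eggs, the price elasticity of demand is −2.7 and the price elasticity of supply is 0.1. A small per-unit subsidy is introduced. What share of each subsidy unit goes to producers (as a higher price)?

For a small subsidy around the equilibrium, the benefit split depends on the relative slopes, which at a point are proportional to the elasticities.
Buyer share = εs/(εs + |εd|) = 0.1/(0.1 + 2.7) = 1/28; seller share = |εd|/(εs + |εd|) = 27/28.
So producers capture 27/28 of the subsidy.

Producer share = 27/28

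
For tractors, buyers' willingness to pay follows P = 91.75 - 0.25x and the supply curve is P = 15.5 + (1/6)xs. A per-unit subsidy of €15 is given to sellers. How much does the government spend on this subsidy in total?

Government cost = €3285

Pre-subsidy: 91.75 - 0.25x = 15.5 + (1/6)x gives x* = 183 and P* = 46.
With the subsidy, sellers receive Ps = Pb + 15 for each unit, where Pb is the price buyers pay.
On the curves, Pb = 91.75 - 0.25x and Ps = 15.5 + (1/6)x; the wedge Ps − Pb = 15 gives 15.5 + (1/6)x − (91.75 - 0.25x) = 15, so x' = 219.
Then Pb = 91.75 − 0.25·219 = 37 and Ps = 15.5 + (1/6)·219 = 52.
Government outlay = subsidy × quantity = 15 × 219 = 3285.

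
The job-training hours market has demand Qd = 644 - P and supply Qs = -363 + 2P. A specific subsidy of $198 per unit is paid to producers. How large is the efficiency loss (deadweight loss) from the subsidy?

Deadweight loss = $13068

Pre-subsidy: 644 - P = -363 + 2P gives P* = 1007/3, Q* = 925/3.
With the subsidy, sellers receive Ps = Pb + 198 for each unit, where Pb is the price buyers pay.
Supply in terms of Pb becomes Qs = -363 + 2(Pb + 198) = 33 + 2Pb. Setting this equal to demand: 644 - Pb = 33 + 2Pb, so Pb = 611/3.
Sellers receive Ps = 611/3 + 198 = 1205/3; Q' = 644 − 1·(611/3) = 1321/3.
The subsidy expands output by 1321/3 − 925/3 = 132 past the efficient level; on those units the gap between marginal cost and willingness to pay runs from 0 up to 198.
DWL = ½ × 198 × 132 = 13068.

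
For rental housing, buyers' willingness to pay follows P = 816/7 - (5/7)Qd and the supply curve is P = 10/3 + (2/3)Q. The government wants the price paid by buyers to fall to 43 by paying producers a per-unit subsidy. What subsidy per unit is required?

At a buyer price of 43, quantity demanded is 163.2 − 1.4·43 = 103.
Sellers supply 103 only when they receive Ps = 10/3 + (2/3)·103 = 72.
s = Ps − Pb = 72 − 43 = 29.

Required subsidy s = 29 per unit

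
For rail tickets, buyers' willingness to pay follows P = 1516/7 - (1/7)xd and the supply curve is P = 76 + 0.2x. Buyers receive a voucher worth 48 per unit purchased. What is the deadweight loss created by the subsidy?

Pre-subsidy: 1516/7 - (1/7)x = 76 + 0.2x gives x* = 410 and P* = 158.
With the rebate, buyers effectively pay Pb = Ps − 48, where Ps is the price sellers receive.
On the curves, Pb = 1516/7 - (1/7)x and Ps = 76 + 0.2x; the wedge Ps − Pb = 48 gives 76 + 0.2x − (1516/7 - (1/7)x) = 48, so x' = 550.
Then Pb = 1516/7 − (1/7)·550 = 138 and Ps = 76 + 0.2·550 = 186.
The subsidy expands output by 550 − 410 = 140 past the efficient level; on those units the gap between marginal cost and willingness to pay runs from 0 up to 48.
DWL = ½ × 48 × 140 = 3360.

Deadweight loss = 3360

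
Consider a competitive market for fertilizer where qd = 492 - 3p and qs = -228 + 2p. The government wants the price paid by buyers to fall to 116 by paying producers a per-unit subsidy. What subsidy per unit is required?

Required subsidy s = 70 per unit

At a buyer price of 116, quantity demanded is 492 − 3·116 = 144.
Sellers supply 144 only when they receive ps with -228 + 2·ps = 144, i.e. ps = 186.
s = ps − pb = 186 − 116 = 70.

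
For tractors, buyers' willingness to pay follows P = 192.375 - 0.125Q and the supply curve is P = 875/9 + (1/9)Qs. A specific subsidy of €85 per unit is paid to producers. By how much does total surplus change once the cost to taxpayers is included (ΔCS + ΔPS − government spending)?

Net change in total surplus = -€15300

Pre-subsidy: 192.375 - 0.125Q = 875/9 + (1/9)Q gives Q* = 403 and P* = 142.
With the subsidy, sellers receive Ps = Pb + 85 for each unit, where Pb is the price buyers pay.
On the curves, Pb = 192.375 - 0.125Q and Ps = 875/9 + (1/9)Q; the wedge Ps − Pb = 85 gives 875/9 + (1/9)Q − (192.375 - 0.125Q) = 85, so Q' = 763.
Then Pb = 192.375 − 0.125·763 = 97 and Ps = 875/9 + (1/9)·763 = 182.
ΔCS = ½(403 + 763)(142 − 97) = 26235; ΔPS = ½(403 + 763)(182 − 142) = 23320.
Government spending = 85 × 763 = 64855.
Net change = 26235 + 23320 − 64855 = -15300. The loss equals the DWL triangle ½·85·360.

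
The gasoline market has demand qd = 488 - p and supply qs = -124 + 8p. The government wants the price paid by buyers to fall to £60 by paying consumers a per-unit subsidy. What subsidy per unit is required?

At a buyer price of 60, quantity demanded is 488 − 1·60 = 428.
Sellers supply 428 only when they receive ps with -124 + 8·ps = 428, i.e. ps = 69.
s = ps − pb = 69 − 60 = 9.

Required subsidy s = £9 per unit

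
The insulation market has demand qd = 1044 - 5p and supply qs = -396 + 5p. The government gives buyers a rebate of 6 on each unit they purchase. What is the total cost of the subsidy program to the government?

Government cost = 2034

Pre-subsidy: 1044 - 5p = -396 + 5p gives p* = 144, q* = 324.
With the rebate, buyers effectively pay pb = ps − 6, where ps is the price sellers receive.
Demand in terms of ps becomes qd = 1044 − 5(ps − 6) = 1074 - 5ps. Setting this equal to supply: 1074 - 5ps = -396 + 5ps, so ps = 147.
Buyers pay pb = 147 − 6 = 141; q' = -396 + 5·147 = 339.
Government outlay = subsidy × quantity = 6 × 339 = 2034.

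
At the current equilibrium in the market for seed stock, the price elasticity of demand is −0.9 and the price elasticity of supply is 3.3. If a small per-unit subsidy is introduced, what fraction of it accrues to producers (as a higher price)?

For a small subsidy around the equilibrium, the benefit split depends on the relative slopes, which at a point are proportional to the elasticities.
Buyer share = εs/(εs + |εd|) = 3.3/(3.3 + 0.9) = 11/14; seller share = |εd|/(εs + |εd|) = 3/14.
So producers capture 3/14 of the subsidy.

Producer share = 3/14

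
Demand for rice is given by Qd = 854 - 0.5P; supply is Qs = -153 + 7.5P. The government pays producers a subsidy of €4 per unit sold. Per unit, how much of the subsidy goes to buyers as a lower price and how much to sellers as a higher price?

Pre-subsidy: 854 - 0.5P = -153 + 7.5P gives P* = 125.875, Q* = 791.0625.
With the subsidy, sellers receive Ps = Pb + 4 for each unit, where Pb is the price buyers pay.
Supply in terms of Pb becomes Qs = -153 + 7.5(Pb + 4) = -123 + 7.5Pb. Setting this equal to demand: 854 - 0.5Pb = -123 + 7.5Pb, so Pb = 122.125.
Sellers receive Ps = 122.125 + 4 = 126.125; Q' = 854 − 0.5·122.125 = 792.9375.
Buyers' price falls by P* − Pb = 125.875 − 122.125 = 3.75; sellers' price rises by Ps − P* = 126.125 − 125.875 = 0.25.

Buyers gain €3.75 per unit; sellers gain €0.25 per unit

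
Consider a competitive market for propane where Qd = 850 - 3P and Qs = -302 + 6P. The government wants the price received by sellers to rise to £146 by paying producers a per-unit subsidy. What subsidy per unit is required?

At a seller price of 146, quantity supplied is -302 + 6·146 = 574.
Buyers absorb 574 only when they pay Pb with 850 − 3·Pb = 574, i.e. Pb = 92.
s = Ps − Pb = 146 − 92 = 54.

Required subsidy s = £54 per unit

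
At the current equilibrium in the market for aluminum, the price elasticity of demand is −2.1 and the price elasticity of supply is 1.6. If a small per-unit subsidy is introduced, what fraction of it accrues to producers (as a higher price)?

Producer share = 21/37

For a small subsidy around the equilibrium, the benefit split depends on the relative slopes, which at a point are proportional to the elasticities.
Buyer share = εs/(εs + |εd|) = 1.6/(1.6 + 2.1) = 16/37; seller share = |εd|/(εs + |εd|) = 21/37.
So producers capture 21/37 of the subsidy.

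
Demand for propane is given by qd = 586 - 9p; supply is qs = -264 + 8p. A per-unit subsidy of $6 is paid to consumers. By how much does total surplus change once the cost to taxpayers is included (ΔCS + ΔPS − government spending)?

Net change in total surplus = -1296/17

Pre-subsidy: 586 - 9p = -264 + 8p gives p* = 50, q* = 136.
With the rebate, buyers effectively pay pb = ps − 6, where ps is the price sellers receive.
Demand in terms of ps becomes qd = 586 − 9(ps − 6) = 640 - 9ps. Setting this equal to supply: 640 - 9ps = -264 + 8ps, so ps = 904/17.
Buyers pay pb = 904/17 − 6 = 802/17; q' = -264 + 8·(904/17) = 2744/17.
ΔCS = ½(136 + 2744/17)(50 − 802/17) = 121344/289; ΔPS = ½(136 + 2744/17)(904/17 − 50) = 136512/289.
Government spending = 6 × 2744/17 = 16464/17.
Net change = 121344/289 + 136512/289 − 16464/17 = -1296/17. The loss equals the DWL triangle ½·6·432/17.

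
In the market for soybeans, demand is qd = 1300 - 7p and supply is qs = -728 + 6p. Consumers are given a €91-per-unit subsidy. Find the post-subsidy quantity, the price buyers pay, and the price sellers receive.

q' = 502; buyers pay €114; sellers receive €205

Pre-subsidy: 1300 - 7p = -728 + 6p gives p* = 156, q* = 208.
With the rebate, buyers effectively pay pb = ps − 91, where ps is the price sellers receive.
Demand in terms of ps becomes qd = 1300 − 7(ps − 91) = 1937 - 7ps. Setting this equal to supply: 1937 - 7ps = -728 + 6ps, so ps = 205.
Buyers pay pb = 205 − 91 = 114; q' = -728 + 6·205 = 502.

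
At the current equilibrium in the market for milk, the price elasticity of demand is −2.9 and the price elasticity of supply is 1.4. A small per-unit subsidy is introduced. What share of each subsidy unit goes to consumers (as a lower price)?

For a small subsidy around the equilibrium, the benefit split depends on the relative slopes, which at a point are proportional to the elasticities.
Buyer share = εs/(εs + |εd|) = 1.4/(1.4 + 2.9) = 14/43; seller share = |εd|/(εs + |εd|) = 29/43.

Consumer share = 14/43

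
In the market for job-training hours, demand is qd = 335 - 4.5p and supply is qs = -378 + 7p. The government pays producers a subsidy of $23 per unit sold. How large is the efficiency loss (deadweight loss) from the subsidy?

Pre-subsidy: 335 - 4.5p = -378 + 7p gives p* = 62, q* = 56.
With the subsidy, sellers receive ps = pb + 23 for each unit, where pb is the price buyers pay.
Supply in terms of pb becomes qs = -378 + 7(pb + 23) = -217 + 7pb. Setting this equal to demand: 335 - 4.5pb = -217 + 7pb, so pb = 48.
Sellers receive ps = 48 + 23 = 71; q' = 335 − 4.5·48 = 119.
The subsidy expands output by 119 − 56 = 63 past the efficient level; on those units the gap between marginal cost and willingness to pay runs from 0 up to 23.
DWL = ½ × 23 × 63 = 724.5.

Deadweight loss = $724.5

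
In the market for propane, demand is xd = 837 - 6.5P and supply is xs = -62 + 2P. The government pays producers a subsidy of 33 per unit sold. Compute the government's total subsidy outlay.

Government cost = 6600

Pre-subsidy: 837 - 6.5P = -62 + 2P gives P* = 1798/17, x* = 2542/17.
With the subsidy, sellers receive Ps = Pb + 33 for each unit, where Pb is the price buyers pay.
Supply in terms of Pb becomes xs = -62 + 2(Pb + 33) = 4 + 2Pb. Setting this equal to demand: 837 - 6.5Pb = 4 + 2Pb, so Pb = 98.
Sellers receive Ps = 98 + 33 = 131; x' = 837 − 6.5·98 = 200.
Government outlay = subsidy × quantity = 33 × 200 = 6600.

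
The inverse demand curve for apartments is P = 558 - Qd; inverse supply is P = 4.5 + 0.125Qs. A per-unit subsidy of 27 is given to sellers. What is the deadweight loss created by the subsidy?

Pre-subsidy: 558 - Q = 4.5 + 0.125Q gives Q* = 492 and P* = 66.
With the subsidy, sellers receive Ps = Pb + 27 for each unit, where Pb is the price buyers pay.
On the curves, Pb = 558 - Q and Ps = 4.5 + 0.125Q; the wedge Ps − Pb = 27 gives 4.5 + 0.125Q − (558 - Q) = 27, so Q' = 516.
Then Pb = 558 − 1·516 = 42 and Ps = 4.5 + 0.125·516 = 69.
The subsidy expands output by 516 − 492 = 24 past the efficient level; on those units the gap between marginal cost and willingness to pay runs from 0 up to 27.
DWL = ½ × 27 × 24 = 324.

Deadweight loss = 324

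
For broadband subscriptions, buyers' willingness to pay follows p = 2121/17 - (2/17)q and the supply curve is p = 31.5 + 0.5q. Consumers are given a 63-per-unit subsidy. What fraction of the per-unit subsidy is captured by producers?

Pre-subsidy: 2121/17 - (2/17)q = 31.5 + 0.5q gives q* = 151 and p* = 107.
With the rebate, buyers effectively pay pb = ps − 63, where ps is the price sellers receive.
On the curves, pb = 2121/17 - (2/17)q and ps = 31.5 + 0.5q; the wedge ps − pb = 63 gives 31.5 + 0.5q − (2121/17 - (2/17)q) = 63, so q' = 253.
Then pb = 2121/17 − (2/17)·253 = 95 and ps = 31.5 + 0.5·253 = 158.
Buyers' price falls by p* − pb = 107 − 95 = 12; sellers' price rises by ps − p* = 158 − 107 = 51.
So producers capture 51/63 = 17/21 of each unit of subsidy.

Producer share = 17/21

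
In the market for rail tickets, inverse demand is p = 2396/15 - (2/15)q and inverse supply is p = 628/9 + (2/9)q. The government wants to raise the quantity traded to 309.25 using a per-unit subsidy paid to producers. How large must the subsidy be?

Required subsidy s = 20 per unit

At q = 309.25, from the demand curve buyers pay pb = 2396/15 − (2/15)·309.25 = 118.5; from the supply curve sellers need ps = 628/9 + (2/9)·309.25 = 138.5.
The subsidy must fill the gap: s = ps − pb = 138.5 − 118.5 = 20.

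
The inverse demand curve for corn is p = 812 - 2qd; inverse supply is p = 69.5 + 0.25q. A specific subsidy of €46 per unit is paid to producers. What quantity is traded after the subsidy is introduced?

Pre-subsidy: 812 - 2q = 69.5 + 0.25q gives q* = 330 and p* = 152.
With the subsidy, sellers receive ps = pb + 46 for each unit, where pb is the price buyers pay.
On the curves, pb = 812 - 2q and ps = 69.5 + 0.25q; the wedge ps − pb = 46 gives 69.5 + 0.25q − (812 - 2q) = 46, so q' = 3154/9.
Then pb = 812 − 2·(3154/9) = 1000/9 and ps = 69.5 + 0.25·(3154/9) = 1414/9.

q' = 3154/9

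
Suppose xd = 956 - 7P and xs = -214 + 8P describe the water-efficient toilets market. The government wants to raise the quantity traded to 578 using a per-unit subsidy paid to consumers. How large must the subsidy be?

Required subsidy s = 45 per unit

At x = 578, invert demand for the buyer price: Pb = (956 − 578)/7 = 54; invert supply for the seller price: Ps = (578 − (-214))/8 = 99.
The subsidy must fill the gap: s = Ps − Pb = 99 − 54 = 45.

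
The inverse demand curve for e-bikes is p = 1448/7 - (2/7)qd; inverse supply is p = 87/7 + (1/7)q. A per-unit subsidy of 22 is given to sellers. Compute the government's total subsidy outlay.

Government cost = 11110

Pre-subsidy: 1448/7 - (2/7)q = 87/7 + (1/7)q gives q* = 1361/3 and p* = 1622/21.
With the subsidy, sellers receive ps = pb + 22 for each unit, where pb is the price buyers pay.
On the curves, pb = 1448/7 - (2/7)q and ps = 87/7 + (1/7)q; the wedge ps − pb = 22 gives 87/7 + (1/7)q − (1448/7 - (2/7)q) = 22, so q' = 505.
Then pb = 1448/7 − (2/7)·505 = 438/7 and ps = 87/7 + (1/7)·505 = 592/7.
Government outlay = subsidy × quantity = 22 × 505 = 11110.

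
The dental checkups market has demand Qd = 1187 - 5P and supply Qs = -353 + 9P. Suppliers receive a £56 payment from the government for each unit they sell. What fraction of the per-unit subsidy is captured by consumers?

Pre-subsidy: 1187 - 5P = -353 + 9P gives P* = 110, Q* = 637.
With the subsidy, sellers receive Ps = Pb + 56 for each unit, where Pb is the price buyers pay.
Supply in terms of Pb becomes Qs = -353 + 9(Pb + 56) = 151 + 9Pb. Setting this equal to demand: 1187 - 5Pb = 151 + 9Pb, so Pb = 74.
Sellers receive Ps = 74 + 56 = 130; Q' = 1187 − 5·74 = 817.
Buyers' price falls by P* − Pb = 110 − 74 = 36; sellers' price rises by Ps − P* = 130 − 110 = 20.
So consumers capture 36/56 = 9/14 of each unit of subsidy.

Consumer share = 9/14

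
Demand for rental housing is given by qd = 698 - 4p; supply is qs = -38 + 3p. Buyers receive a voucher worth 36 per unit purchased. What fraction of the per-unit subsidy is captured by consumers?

Consumer share = 3/7

Pre-subsidy: 698 - 4p = -38 + 3p gives p* = 736/7, q* = 1942/7.
With the rebate, buyers effectively pay pb = ps − 36, where ps is the price sellers receive.
Demand in terms of ps becomes qd = 698 − 4(ps − 36) = 842 - 4ps. Setting this equal to supply: 842 - 4ps = -38 + 3ps, so ps = 880/7.
Buyers pay pb = 880/7 − 36 = 628/7; q' = -38 + 3·(880/7) = 2374/7.
Buyers' price falls by p* − pb = 736/7 − 628/7 = 108/7; sellers' price rises by ps − p* = 880/7 − 736/7 = 144/7.
So consumers capture (108/7)/36 = 3/7 of each unit of subsidy.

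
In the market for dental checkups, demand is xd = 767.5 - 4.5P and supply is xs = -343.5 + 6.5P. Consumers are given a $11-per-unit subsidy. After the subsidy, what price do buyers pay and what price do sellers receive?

Pre-subsidy: 767.5 - 4.5P = -343.5 + 6.5P gives P* = 101, x* = 313.
With the rebate, buyers effectively pay Pb = Ps − 11, where Ps is the price sellers receive.
Demand in terms of Ps becomes xd = 767.5 − 4.5(Ps − 11) = 817 - 4.5Ps. Setting this equal to supply: 817 - 4.5Ps = -343.5 + 6.5Ps, so Ps = 105.5.
Buyers pay Pb = 105.5 − 11 = 94.5; x' = -343.5 + 6.5·105.5 = 342.25.

Buyers pay $94.5; sellers receive $105.5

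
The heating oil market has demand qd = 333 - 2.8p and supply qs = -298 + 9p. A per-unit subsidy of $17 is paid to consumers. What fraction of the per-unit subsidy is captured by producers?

Pre-subsidy: 333 - 2.8p = -298 + 9p gives p* = 3155/59, q* = 10813/59.
With the rebate, buyers effectively pay pb = ps − 17, where ps is the price sellers receive.
Demand in terms of ps becomes qd = 333 − 2.8(ps − 17) = 380.6 - 2.8ps. Setting this equal to supply: 380.6 - 2.8ps = -298 + 9ps, so ps = 3393/59.
Buyers pay pb = 3393/59 − 17 = 2390/59; q' = -298 + 9·(3393/59) = 12955/59.
Buyers' price falls by p* − pb = 3155/59 − 2390/59 = 765/59; sellers' price rises by ps − p* = 3393/59 − 3155/59 = 238/59.
So producers capture (238/59)/17 = 14/59 of each unit of subsidy.

Producer share = 14/59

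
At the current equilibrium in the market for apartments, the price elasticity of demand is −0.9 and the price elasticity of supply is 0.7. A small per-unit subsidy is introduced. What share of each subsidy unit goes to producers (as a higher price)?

For a small subsidy around the equilibrium, the benefit split depends on the relative slopes, which at a point are proportional to the elasticities.
Buyer share = εs/(εs + |εd|) = 0.7/(0.7 + 0.9) = 0.4375; seller share = |εd|/(εs + |εd|) = 0.5625.
So producers capture 0.5625 of the subsidy.

Producer share = 0.5625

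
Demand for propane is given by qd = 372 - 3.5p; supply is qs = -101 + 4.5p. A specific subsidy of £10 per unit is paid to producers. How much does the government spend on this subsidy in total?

Pre-subsidy: 372 - 3.5p = -101 + 4.5p gives p* = 59.125, q* = 165.0625.
With the subsidy, sellers receive ps = pb + 10 for each unit, where pb is the price buyers pay.
Supply in terms of pb becomes qs = -101 + 4.5(pb + 10) = -56 + 4.5pb. Setting this equal to demand: 372 - 3.5pb = -56 + 4.5pb, so pb = 53.5.
Sellers receive ps = 53.5 + 10 = 63.5; q' = 372 − 3.5·53.5 = 184.75.
Government outlay = subsidy × quantity = 10 × 184.75 = 1847.5.

Government cost = £1847.5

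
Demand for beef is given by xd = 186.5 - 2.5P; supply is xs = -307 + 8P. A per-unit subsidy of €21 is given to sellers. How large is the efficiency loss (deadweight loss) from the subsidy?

Deadweight loss = €420

Pre-subsidy: 186.5 - 2.5P = -307 + 8P gives P* = 47, x* = 69.
With the subsidy, sellers receive Ps = Pb + 21 for each unit, where Pb is the price buyers pay.
Supply in terms of Pb becomes xs = -307 + 8(Pb + 21) = -139 + 8Pb. Setting this equal to demand: 186.5 - 2.5Pb = -139 + 8Pb, so Pb = 31.
Sellers receive Ps = 31 + 21 = 52; x' = 186.5 − 2.5·31 = 109.
The subsidy expands output by 109 − 69 = 40 past the efficient level; on those units the gap between marginal cost and willingness to pay runs from 0 up to 21.
DWL = ½ × 21 × 40 = 420.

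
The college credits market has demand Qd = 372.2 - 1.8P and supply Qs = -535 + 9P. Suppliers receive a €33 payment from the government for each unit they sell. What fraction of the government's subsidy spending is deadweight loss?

DWL / government spending = 99/1082

Pre-subsidy: 372.2 - 1.8P = -535 + 9P gives P* = 84, Q* = 221.
With the subsidy, sellers receive Ps = Pb + 33 for each unit, where Pb is the price buyers pay.
Supply in terms of Pb becomes Qs = -535 + 9(Pb + 33) = -238 + 9Pb. Setting this equal to demand: 372.2 - 1.8Pb = -238 + 9Pb, so Pb = 56.5.
Sellers receive Ps = 56.5 + 33 = 89.5; Q' = 372.2 − 1.8·56.5 = 270.5.
ΔCS = ½(221 + 270.5)(84 − 56.5) = 6758.125; ΔPS = ½(221 + 270.5)(89.5 − 84) = 1351.625.
Government spending = 33 × 270.5 = 8926.5.
DWL = ½ × 33 × (270.5 − 221) = 816.75; fraction = 816.75 / 8926.5 = 99/1082.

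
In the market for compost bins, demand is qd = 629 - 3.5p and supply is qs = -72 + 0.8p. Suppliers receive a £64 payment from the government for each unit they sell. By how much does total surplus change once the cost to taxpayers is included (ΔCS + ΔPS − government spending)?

Pre-subsidy: 629 - 3.5p = -72 + 0.8p gives p* = 7010/43, q* = 2512/43.
With the subsidy, sellers receive ps = pb + 64 for each unit, where pb is the price buyers pay.
Supply in terms of pb becomes qs = -72 + 0.8(pb + 64) = -20.8 + 0.8pb. Setting this equal to demand: 629 - 3.5pb = -20.8 + 0.8pb, so pb = 6498/43.
Sellers receive ps = 6498/43 + 64 = 9250/43; q' = 629 − 3.5·(6498/43) = 4304/43.
ΔCS = ½(2512/43 + 4304/43)(7010/43 − 6498/43) = 1744896/1849; ΔPS = ½(2512/43 + 4304/43)(9250/43 − 7010/43) = 7633920/1849.
Government spending = 64 × 4304/43 = 275456/43.
Net change = 1744896/1849 + 7633920/1849 − 275456/43 = -57344/43. The loss equals the DWL triangle ½·64·1792/43.

Net change in total surplus = -57344/43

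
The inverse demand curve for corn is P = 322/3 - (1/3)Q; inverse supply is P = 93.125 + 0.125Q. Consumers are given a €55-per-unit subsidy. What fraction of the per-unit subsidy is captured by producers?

Pre-subsidy: 322/3 - (1/3)Q = 93.125 + 0.125Q gives Q* = 31 and P* = 97.
With the rebate, buyers effectively pay Pb = Ps − 55, where Ps is the price sellers receive.
On the curves, Pb = 322/3 - (1/3)Q and Ps = 93.125 + 0.125Q; the wedge Ps − Pb = 55 gives 93.125 + 0.125Q − (322/3 - (1/3)Q) = 55, so Q' = 151.
Then Pb = 322/3 − (1/3)·151 = 57 and Ps = 93.125 + 0.125·151 = 112.
Buyers' price falls by P* − Pb = 97 − 57 = 40; sellers' price rises by Ps − P* = 112 − 97 = 15.
So producers capture 15/55 = 3/11 of each unit of subsidy.

Producer share = 3/11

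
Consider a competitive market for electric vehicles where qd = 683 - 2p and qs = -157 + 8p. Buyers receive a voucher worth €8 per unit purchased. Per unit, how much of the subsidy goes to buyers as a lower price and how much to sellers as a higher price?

Pre-subsidy: 683 - 2p = -157 + 8p gives p* = 84, q* = 515.
With the rebate, buyers effectively pay pb = ps − 8, where ps is the price sellers receive.
Demand in terms of ps becomes qd = 683 − 2(ps − 8) = 699 - 2ps. Setting this equal to supply: 699 - 2ps = -157 + 8ps, so ps = 85.6.
Buyers pay pb = 85.6 − 8 = 77.6; q' = -157 + 8·85.6 = 527.8.
Buyers' price falls by p* − pb = 84 − 77.6 = 6.4; sellers' price rises by ps − p* = 85.6 − 84 = 1.6.

Buyers gain €6.4 per unit; sellers gain €1.6 per unit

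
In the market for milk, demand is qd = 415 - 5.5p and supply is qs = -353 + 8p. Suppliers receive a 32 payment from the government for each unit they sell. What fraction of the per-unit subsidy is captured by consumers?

Consumer share = 16/27

Pre-subsidy: 415 - 5.5p = -353 + 8p gives p* = 512/9, q* = 919/9.
With the subsidy, sellers receive ps = pb + 32 for each unit, where pb is the price buyers pay.
Supply in terms of pb becomes qs = -353 + 8(pb + 32) = -97 + 8pb. Setting this equal to demand: 415 - 5.5pb = -97 + 8pb, so pb = 1024/27.
Sellers receive ps = 1024/27 + 32 = 1888/27; q' = 415 − 5.5·(1024/27) = 5573/27.
Buyers' price falls by p* − pb = 512/9 − 1024/27 = 512/27; sellers' price rises by ps − p* = 1888/27 − 512/9 = 352/27.
So consumers capture (512/27)/32 = 16/27 of each unit of subsidy.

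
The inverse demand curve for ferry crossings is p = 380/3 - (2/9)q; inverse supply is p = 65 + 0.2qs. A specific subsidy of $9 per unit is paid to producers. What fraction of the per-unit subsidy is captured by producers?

Producer share = 9/19

Pre-subsidy: 380/3 - (2/9)q = 65 + 0.2q gives q* = 2775/19 and p* = 1790/19.
With the subsidy, sellers receive ps = pb + 9 for each unit, where pb is the price buyers pay.
On the curves, pb = 380/3 - (2/9)q and ps = 65 + 0.2q; the wedge ps − pb = 9 gives 65 + 0.2q − (380/3 - (2/9)q) = 9, so q' = 3180/19.
Then pb = 380/3 − (2/9)·(3180/19) = 1700/19 and ps = 65 + 0.2·(3180/19) = 1871/19.
Buyers' price falls by p* − pb = 1790/19 − 1700/19 = 90/19; sellers' price rises by ps − p* = 1871/19 − 1790/19 = 81/19.
So producers capture (81/19)/9 = 9/19 of each unit of subsidy.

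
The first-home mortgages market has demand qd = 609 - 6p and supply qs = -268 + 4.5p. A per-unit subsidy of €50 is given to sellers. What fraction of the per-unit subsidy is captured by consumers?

Pre-subsidy: 609 - 6p = -268 + 4.5p gives p* = 1754/21, q* = 755/7.
With the subsidy, sellers receive ps = pb + 50 for each unit, where pb is the price buyers pay.
Supply in terms of pb becomes qs = -268 + 4.5(pb + 50) = -43 + 4.5pb. Setting this equal to demand: 609 - 6pb = -43 + 4.5pb, so pb = 1304/21.
Sellers receive ps = 1304/21 + 50 = 2354/21; q' = 609 − 6·(1304/21) = 1655/7.
Buyers' price falls by p* − pb = 1754/21 − 1304/21 = 150/7; sellers' price rises by ps − p* = 2354/21 − 1754/21 = 200/7.
So consumers capture (150/7)/50 = 3/7 of each unit of subsidy.

Consumer share = 3/7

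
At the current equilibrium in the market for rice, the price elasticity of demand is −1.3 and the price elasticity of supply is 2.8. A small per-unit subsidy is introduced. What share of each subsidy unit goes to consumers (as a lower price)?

Consumer share = 28/41

For a small subsidy around the equilibrium, the benefit split depends on the relative slopes, which at a point are proportional to the elasticities.
Buyer share = εs/(εs + |εd|) = 2.8/(2.8 + 1.3) = 28/41; seller share = |εd|/(εs + |εd|) = 13/41.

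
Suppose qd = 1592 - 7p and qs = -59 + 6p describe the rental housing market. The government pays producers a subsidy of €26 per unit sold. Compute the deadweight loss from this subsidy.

Deadweight loss = €1092

Pre-subsidy: 1592 - 7p = -59 + 6p gives p* = 127, q* = 703.
With the subsidy, sellers receive ps = pb + 26 for each unit, where pb is the price buyers pay.
Supply in terms of pb becomes qs = -59 + 6(pb + 26) = 97 + 6pb. Setting this equal to demand: 1592 - 7pb = 97 + 6pb, so pb = 115.
Sellers receive ps = 115 + 26 = 141; q' = 1592 − 7·115 = 787.
The subsidy expands output by 787 − 703 = 84 past the efficient level; on those units the gap between marginal cost and willingness to pay runs from 0 up to 26.
DWL = ½ × 26 × 84 = 1092.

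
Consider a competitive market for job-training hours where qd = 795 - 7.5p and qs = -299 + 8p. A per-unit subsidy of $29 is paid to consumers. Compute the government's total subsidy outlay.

Government cost = 339735/31

Pre-subsidy: 795 - 7.5p = -299 + 8p gives p* = 2188/31, q* = 8235/31.
With the rebate, buyers effectively pay pb = ps − 29, where ps is the price sellers receive.
Demand in terms of ps becomes qd = 795 − 7.5(ps − 29) = 1012.5 - 7.5ps. Setting this equal to supply: 1012.5 - 7.5ps = -299 + 8ps, so ps = 2623/31.
Buyers pay pb = 2623/31 − 29 = 1724/31; q' = -299 + 8·(2623/31) = 11715/31.
Government outlay = subsidy × quantity = 29 × 11715/31 = 339735/31.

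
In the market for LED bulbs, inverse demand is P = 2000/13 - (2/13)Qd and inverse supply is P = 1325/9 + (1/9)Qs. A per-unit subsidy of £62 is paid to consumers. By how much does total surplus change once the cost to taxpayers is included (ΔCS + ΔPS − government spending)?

Net change in total surplus = -£7254

Pre-subsidy: 2000/13 - (2/13)Q = 1325/9 + (1/9)Q gives Q* = 25 and P* = 150.
With the rebate, buyers effectively pay Pb = Ps − 62, where Ps is the price sellers receive.
On the curves, Pb = 2000/13 - (2/13)Q and Ps = 1325/9 + (1/9)Q; the wedge Ps − Pb = 62 gives 1325/9 + (1/9)Q − (2000/13 - (2/13)Q) = 62, so Q' = 259.
Then Pb = 2000/13 − (2/13)·259 = 114 and Ps = 1325/9 + (1/9)·259 = 176.
ΔCS = ½(25 + 259)(150 − 114) = 5112; ΔPS = ½(25 + 259)(176 − 150) = 3692.
Government spending = 62 × 259 = 16058.
Net change = 5112 + 3692 − 16058 = -7254. The loss equals the DWL triangle ½·62·234.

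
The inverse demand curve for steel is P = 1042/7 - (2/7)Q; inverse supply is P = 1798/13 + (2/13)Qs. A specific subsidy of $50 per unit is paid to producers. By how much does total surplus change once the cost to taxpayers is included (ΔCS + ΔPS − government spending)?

Net change in total surplus = -$2843.75

Pre-subsidy: 1042/7 - (2/7)Q = 1798/13 + (2/13)Q gives Q* = 24 and P* = 142.
With the subsidy, sellers receive Ps = Pb + 50 for each unit, where Pb is the price buyers pay.
On the curves, Pb = 1042/7 - (2/7)Q and Ps = 1798/13 + (2/13)Q; the wedge Ps − Pb = 50 gives 1798/13 + (2/13)Q − (1042/7 - (2/7)Q) = 50, so Q' = 137.75.
Then Pb = 1042/7 − (2/7)·137.75 = 109.5 and Ps = 1798/13 + (2/13)·137.75 = 159.5.
ΔCS = ½(24 + 137.75)(142 − 109.5) = 2628.4375; ΔPS = ½(24 + 137.75)(159.5 − 142) = 1415.3125.
Government spending = 50 × 137.75 = 6887.5.
Net change = 2628.4375 + 1415.3125 − 6887.5 = -2843.75. The loss equals the DWL triangle ½·50·113.75.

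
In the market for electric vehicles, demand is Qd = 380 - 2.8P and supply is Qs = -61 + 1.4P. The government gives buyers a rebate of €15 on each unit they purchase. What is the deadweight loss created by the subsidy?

Pre-subsidy: 380 - 2.8P = -61 + 1.4P gives P* = 105, Q* = 86.
With the rebate, buyers effectively pay Pb = Ps − 15, where Ps is the price sellers receive.
Demand in terms of Ps becomes Qd = 380 − 2.8(Ps − 15) = 422 - 2.8Ps. Setting this equal to supply: 422 - 2.8Ps = -61 + 1.4Ps, so Ps = 115.
Buyers pay Pb = 115 − 15 = 100; Q' = -61 + 1.4·115 = 100.
The subsidy expands output by 100 − 86 = 14 past the efficient level; on those units the gap between marginal cost and willingness to pay runs from 0 up to 15.
DWL = ½ × 15 × 14 = 105.

Deadweight loss = €105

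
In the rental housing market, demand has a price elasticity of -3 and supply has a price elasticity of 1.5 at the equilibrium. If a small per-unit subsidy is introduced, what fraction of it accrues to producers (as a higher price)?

For a small subsidy around the equilibrium, the benefit split depends on the relative slopes, which at a point are proportional to the elasticities.
Buyer share = εs/(εs + |εd|) = 1.5/(1.5 + 3) = 1/3; seller share = |εd|/(εs + |εd|) = 2/3.
So producers capture 2/3 of the subsidy.

Producer share = 2/3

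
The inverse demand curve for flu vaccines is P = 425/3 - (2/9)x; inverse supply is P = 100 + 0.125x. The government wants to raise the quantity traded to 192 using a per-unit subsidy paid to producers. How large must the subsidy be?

Required subsidy s = 25 per unit

At x = 192, from the demand curve buyers pay Pb = 425/3 − (2/9)·192 = 99; from the supply curve sellers need Ps = 100 + 0.125·192 = 124.
The subsidy must fill the gap: s = Ps − Pb = 124 − 99 = 25.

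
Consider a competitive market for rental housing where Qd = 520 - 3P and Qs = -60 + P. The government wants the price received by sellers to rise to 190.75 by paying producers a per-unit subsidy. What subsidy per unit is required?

At a seller price of 190.75, quantity supplied is -60 + 1·190.75 = 130.75.
Buyers absorb 130.75 only when they pay Pb with 520 − 3·Pb = 130.75, i.e. Pb = 129.75.
s = Ps − Pb = 190.75 − 129.75 = 61.

Required subsidy s = 61 per unit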